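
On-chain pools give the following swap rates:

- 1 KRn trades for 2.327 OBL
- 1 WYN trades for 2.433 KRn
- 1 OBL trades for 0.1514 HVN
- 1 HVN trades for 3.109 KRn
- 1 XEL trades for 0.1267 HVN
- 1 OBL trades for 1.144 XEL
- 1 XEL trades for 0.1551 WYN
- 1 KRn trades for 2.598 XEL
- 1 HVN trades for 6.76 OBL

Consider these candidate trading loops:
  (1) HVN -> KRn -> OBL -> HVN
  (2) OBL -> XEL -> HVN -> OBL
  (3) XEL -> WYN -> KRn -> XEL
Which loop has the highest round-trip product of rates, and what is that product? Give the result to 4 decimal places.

1.0953

(1) 3.109 × 2.327 × 0.1514 = 1.09532
(2) 1.144 × 0.1267 × 6.76 = 0.97983
(3) 0.1551 × 2.433 × 2.598 = 0.98038
Highest is cycle (1) at 1.0953 (>1, arbitrage).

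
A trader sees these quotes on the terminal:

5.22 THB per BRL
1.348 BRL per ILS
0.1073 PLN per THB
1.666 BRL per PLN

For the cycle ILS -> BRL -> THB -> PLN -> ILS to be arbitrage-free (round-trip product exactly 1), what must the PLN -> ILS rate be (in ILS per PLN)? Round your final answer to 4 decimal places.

Known legs of the cycle: 1.348 × 5.22 × 0.1073 = 0.755022888
For no arbitrage the full-cycle product must be 1, so the missing rate is 1 / 0.755022888 ≈ 1.324463.

1.3245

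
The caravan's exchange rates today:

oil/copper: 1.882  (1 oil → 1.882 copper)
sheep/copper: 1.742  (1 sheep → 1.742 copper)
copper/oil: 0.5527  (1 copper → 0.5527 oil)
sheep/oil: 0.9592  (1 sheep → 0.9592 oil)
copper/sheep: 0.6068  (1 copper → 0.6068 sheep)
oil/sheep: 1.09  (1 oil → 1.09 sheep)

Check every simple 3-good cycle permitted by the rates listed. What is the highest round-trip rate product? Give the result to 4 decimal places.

1.0954

copper→sheep→oil→copper: 0.6068 × 0.9592 × 1.882 = 1.09540
copper→oil→sheep→copper: 0.5527 × 1.09 × 1.742 = 1.04946
Maximum is copper→sheep→oil→copper at 1.0954; arbitrage exists.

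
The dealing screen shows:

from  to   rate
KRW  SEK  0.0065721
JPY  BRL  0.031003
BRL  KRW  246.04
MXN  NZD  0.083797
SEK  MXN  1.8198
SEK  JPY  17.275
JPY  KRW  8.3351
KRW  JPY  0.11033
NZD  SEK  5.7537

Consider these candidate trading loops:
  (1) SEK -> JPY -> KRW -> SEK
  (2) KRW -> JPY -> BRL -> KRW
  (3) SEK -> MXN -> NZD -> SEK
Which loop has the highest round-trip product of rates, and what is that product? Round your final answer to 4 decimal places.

(1) 17.275 × 8.3351 × 0.0065721 = 0.94631
(2) 0.11033 × 0.031003 × 246.04 = 0.84159
(3) 1.8198 × 0.083797 × 5.7537 = 0.87740
Highest is cycle (1) at 0.9463 (≤1, no arbitrage).

0.9463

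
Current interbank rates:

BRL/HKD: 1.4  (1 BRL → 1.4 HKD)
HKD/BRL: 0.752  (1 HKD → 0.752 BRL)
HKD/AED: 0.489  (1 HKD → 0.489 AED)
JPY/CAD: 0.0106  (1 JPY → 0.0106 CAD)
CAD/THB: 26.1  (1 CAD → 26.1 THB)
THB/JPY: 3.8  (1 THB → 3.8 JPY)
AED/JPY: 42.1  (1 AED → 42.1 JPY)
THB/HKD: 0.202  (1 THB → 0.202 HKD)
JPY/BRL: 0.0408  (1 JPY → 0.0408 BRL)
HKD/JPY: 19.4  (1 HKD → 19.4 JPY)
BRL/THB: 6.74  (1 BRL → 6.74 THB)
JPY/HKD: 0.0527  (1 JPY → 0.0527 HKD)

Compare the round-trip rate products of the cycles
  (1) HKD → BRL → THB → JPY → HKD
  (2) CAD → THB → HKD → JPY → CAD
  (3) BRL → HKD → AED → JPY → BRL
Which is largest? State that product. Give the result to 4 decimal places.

1.1759

(1) 0.752 × 6.74 × 3.8 × 0.0527 = 1.01501
(2) 26.1 × 0.202 × 19.4 × 0.0106 = 1.08418
(3) 1.4 × 0.489 × 42.1 × 0.0408 = 1.17592
Highest is cycle (3) at 1.1759 (>1, arbitrage).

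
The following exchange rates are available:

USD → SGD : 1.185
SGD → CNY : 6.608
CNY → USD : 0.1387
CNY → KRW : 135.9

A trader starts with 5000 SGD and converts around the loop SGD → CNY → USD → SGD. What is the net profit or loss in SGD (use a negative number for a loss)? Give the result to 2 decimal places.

5000 SGD × 6.608 = 33040 CNY
33040 CNY × 0.1387 = 4582.648 USD
4582.648 USD × 1.185 = 5430.43788 SGD
Net change: 5430.43788 − 5000 = 430.43788 SGD

430.44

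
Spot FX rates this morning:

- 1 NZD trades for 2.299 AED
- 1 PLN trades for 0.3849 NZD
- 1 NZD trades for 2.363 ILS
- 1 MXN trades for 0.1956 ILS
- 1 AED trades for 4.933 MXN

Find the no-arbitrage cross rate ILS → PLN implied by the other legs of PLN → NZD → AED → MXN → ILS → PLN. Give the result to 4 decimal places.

Known legs of the cycle: 0.3849 × 2.299 × 4.933 × 0.1956 = 0.85382103158748
For no arbitrage the full-cycle product must be 1, so the missing rate is 1 / 0.85382103158748 ≈ 1.171206.

1.1712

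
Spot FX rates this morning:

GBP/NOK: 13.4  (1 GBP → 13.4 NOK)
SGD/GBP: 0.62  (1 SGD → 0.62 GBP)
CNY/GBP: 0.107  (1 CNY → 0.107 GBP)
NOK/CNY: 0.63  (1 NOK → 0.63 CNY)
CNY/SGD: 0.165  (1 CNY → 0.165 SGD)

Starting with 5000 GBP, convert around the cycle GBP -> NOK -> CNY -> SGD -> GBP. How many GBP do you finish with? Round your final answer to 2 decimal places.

4318.08

5000 GBP × 13.4 = 67000 NOK
67000 NOK × 0.63 = 42210 CNY
42210 CNY × 0.165 = 6964.65 SGD
6964.65 SGD × 0.62 = 4318.083 GBP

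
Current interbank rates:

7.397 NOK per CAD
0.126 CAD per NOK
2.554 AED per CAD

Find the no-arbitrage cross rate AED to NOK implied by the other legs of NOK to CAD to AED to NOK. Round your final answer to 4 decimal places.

3.1075

Known legs of the cycle: 0.126 × 2.554 = 0.321804
For no arbitrage the full-cycle product must be 1, so the missing rate is 1 / 0.321804 ≈ 3.107482.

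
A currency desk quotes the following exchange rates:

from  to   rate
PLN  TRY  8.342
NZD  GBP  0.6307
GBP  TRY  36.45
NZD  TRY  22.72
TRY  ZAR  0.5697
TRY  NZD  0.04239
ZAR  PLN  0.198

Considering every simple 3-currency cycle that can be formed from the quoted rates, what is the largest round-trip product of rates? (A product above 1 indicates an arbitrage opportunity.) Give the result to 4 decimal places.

0.9745

TRY→NZD→GBP→TRY: 0.04239 × 0.6307 × 36.45 = 0.97450
TRY→ZAR→PLN→TRY: 0.5697 × 0.198 × 8.342 = 0.94098
Maximum is TRY→NZD→GBP→TRY at 0.9745; no arbitrage — every cycle loses value.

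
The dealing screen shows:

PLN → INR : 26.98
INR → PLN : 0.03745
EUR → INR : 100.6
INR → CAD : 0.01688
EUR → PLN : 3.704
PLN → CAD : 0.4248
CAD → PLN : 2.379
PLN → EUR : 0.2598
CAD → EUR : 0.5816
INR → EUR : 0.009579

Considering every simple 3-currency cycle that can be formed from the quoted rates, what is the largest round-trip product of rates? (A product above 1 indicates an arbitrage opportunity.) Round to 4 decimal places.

CAD→PLN→INR→CAD: 2.379 × 26.98 × 0.01688 = 1.08345
CAD→EUR→INR→CAD: 0.5816 × 100.6 × 0.01688 = 0.98763
INR→PLN→EUR→INR: 0.03745 × 0.2598 × 100.6 = 0.97879
INR→EUR→PLN→INR: 0.009579 × 3.704 × 26.98 = 0.95727
CAD→EUR→PLN→CAD: 0.5816 × 3.704 × 0.4248 = 0.91512
Maximum is CAD→PLN→INR→CAD at 1.0834; arbitrage exists.

1.0834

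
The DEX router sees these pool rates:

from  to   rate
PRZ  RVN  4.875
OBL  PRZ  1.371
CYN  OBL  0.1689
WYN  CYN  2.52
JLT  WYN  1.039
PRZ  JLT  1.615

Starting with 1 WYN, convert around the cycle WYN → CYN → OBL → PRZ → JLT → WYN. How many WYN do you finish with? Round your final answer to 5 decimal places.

0.97916

1 WYN × 2.52 = 2.52 CYN
2.52 CYN × 0.1689 = 0.425628 OBL
0.425628 OBL × 1.371 = 0.583535988 PRZ
0.583535988 PRZ × 1.615 = 0.94241062062 JLT
0.94241062062 JLT × 1.039 = 0.97916463482418 WYN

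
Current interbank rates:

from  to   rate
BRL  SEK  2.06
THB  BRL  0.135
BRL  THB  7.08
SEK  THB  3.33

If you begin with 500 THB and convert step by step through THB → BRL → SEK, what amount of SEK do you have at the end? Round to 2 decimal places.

139.05

500 THB × 0.135 = 67.5 BRL
67.5 BRL × 2.06 = 139.05 SEK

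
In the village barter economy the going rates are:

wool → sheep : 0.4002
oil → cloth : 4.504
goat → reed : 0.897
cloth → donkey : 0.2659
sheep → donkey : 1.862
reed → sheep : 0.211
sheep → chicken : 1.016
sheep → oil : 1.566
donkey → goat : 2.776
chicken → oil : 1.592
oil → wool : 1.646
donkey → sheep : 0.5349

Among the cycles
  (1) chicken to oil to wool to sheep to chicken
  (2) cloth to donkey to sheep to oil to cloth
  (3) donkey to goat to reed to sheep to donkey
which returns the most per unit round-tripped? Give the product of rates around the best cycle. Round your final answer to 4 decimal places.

1.0655

(1) 1.592 × 1.646 × 0.4002 × 1.016 = 1.06548
(2) 0.2659 × 0.5349 × 1.566 × 4.504 = 1.00319
(3) 2.776 × 0.897 × 0.211 × 1.862 = 0.97830
Highest is cycle (1) at 1.0655 (>1, arbitrage).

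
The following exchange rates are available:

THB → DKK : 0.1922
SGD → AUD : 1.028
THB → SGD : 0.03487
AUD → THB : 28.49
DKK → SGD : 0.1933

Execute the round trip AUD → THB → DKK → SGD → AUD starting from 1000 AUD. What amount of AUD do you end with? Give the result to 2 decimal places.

1000 AUD × 28.49 = 28490 THB
28490 THB × 0.1922 = 5475.778 DKK
5475.778 DKK × 0.1933 = 1058.4678874 SGD
1058.4678874 SGD × 1.028 = 1088.1049882472 AUD

1088.10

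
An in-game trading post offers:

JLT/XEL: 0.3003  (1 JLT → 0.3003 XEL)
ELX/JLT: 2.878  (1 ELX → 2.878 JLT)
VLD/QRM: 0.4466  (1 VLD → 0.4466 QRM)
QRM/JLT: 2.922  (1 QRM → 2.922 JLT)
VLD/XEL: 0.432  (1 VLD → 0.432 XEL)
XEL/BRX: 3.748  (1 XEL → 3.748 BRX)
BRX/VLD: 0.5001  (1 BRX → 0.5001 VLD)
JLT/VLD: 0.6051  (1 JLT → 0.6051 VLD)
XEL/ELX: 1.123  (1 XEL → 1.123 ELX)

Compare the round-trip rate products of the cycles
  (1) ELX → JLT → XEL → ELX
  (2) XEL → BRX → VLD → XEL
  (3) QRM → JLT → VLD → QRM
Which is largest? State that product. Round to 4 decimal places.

(1) 2.878 × 0.3003 × 1.123 = 0.97057
(2) 3.748 × 0.5001 × 0.432 = 0.80973
(3) 2.922 × 0.6051 × 0.4466 = 0.78963
Highest is cycle (1) at 0.9706 (≤1, no arbitrage).

0.9706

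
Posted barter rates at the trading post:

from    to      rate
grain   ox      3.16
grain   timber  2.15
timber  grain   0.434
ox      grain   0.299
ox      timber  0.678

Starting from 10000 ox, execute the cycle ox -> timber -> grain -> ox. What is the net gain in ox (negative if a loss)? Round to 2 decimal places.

-701.64

10000 ox × 0.678 = 6780 timber
6780 timber × 0.434 = 2942.52 grain
2942.52 grain × 3.16 = 9298.3632 ox
Net change: 9298.3632 − 10000 = -701.6368 ox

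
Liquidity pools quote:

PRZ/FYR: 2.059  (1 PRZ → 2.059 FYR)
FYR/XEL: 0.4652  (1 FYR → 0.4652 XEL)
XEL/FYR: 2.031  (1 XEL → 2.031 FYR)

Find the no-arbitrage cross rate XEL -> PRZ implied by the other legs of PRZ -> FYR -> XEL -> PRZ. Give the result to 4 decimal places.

1.0440

Known legs of the cycle: 2.059 × 0.4652 = 0.9578468
For no arbitrage the full-cycle product must be 1, so the missing rate is 1 / 0.9578468 ≈ 1.044008.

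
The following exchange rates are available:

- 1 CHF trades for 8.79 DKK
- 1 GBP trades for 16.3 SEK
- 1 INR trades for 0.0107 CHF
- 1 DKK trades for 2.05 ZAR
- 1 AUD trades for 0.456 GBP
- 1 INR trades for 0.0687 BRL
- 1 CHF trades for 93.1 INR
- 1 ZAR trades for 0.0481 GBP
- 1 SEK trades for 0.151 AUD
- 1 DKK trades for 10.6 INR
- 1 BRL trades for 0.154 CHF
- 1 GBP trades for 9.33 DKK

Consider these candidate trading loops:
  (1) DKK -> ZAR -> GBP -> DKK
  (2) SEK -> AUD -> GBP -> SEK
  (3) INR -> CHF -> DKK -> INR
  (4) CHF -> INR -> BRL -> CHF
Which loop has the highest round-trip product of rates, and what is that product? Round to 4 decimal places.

(1) 2.05 × 0.0481 × 9.33 = 0.91998
(2) 0.151 × 0.456 × 16.3 = 1.12235
(3) 0.0107 × 8.79 × 10.6 = 0.99696
(4) 93.1 × 0.0687 × 0.154 = 0.98498
Highest is cycle (2) at 1.1224 (>1, arbitrage).

1.1224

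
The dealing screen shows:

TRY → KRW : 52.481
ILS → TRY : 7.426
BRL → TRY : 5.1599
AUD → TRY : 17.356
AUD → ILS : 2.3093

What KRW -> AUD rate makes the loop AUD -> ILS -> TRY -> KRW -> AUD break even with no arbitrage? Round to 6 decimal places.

Known legs of the cycle: 2.3093 × 7.426 × 52.481 = 899.9894161258
For no arbitrage the full-cycle product must be 1, so the missing rate is 1 / 899.9894161258 ≈ 0.00111112.

0.001111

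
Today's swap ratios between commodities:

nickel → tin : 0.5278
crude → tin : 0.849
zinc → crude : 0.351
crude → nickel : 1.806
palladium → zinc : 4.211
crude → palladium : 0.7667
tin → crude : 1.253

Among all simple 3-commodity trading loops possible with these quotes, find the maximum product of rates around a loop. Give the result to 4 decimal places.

crude→nickel→tin→crude: 1.806 × 0.5278 × 1.253 = 1.19437
crude→palladium→zinc→crude: 0.7667 × 4.211 × 0.351 = 1.13323
Maximum is crude→nickel→tin→crude at 1.1944; arbitrage exists.

1.1944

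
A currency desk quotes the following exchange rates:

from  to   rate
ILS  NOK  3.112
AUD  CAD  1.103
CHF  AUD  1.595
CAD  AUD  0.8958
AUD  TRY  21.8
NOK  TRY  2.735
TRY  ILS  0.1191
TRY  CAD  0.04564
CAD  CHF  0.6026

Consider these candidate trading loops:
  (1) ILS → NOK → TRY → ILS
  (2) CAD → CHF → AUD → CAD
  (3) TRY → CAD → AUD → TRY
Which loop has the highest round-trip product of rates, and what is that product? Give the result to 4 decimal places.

(1) 3.112 × 2.735 × 0.1191 = 1.01370
(2) 0.6026 × 1.595 × 1.103 = 1.06015
(3) 0.04564 × 0.8958 × 21.8 = 0.89128
Highest is cycle (2) at 1.0601 (>1, arbitrage).

1.0601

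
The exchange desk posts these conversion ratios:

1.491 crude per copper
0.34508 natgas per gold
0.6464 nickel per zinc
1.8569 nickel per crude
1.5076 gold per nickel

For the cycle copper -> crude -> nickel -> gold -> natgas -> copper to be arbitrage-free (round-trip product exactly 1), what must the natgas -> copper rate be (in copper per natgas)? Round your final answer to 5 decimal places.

Known legs of the cycle: 1.491 × 1.8569 × 1.5076 × 0.34508 = 1.4403634017036432
For no arbitrage the full-cycle product must be 1, so the missing rate is 1 / 1.4403634017036432 ≈ 0.6942692.

0.69427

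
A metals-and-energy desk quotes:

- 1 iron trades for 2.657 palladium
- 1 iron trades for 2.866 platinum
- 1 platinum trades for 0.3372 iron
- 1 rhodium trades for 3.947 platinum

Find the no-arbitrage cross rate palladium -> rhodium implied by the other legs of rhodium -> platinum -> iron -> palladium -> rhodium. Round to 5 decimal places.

Known legs of the cycle: 3.947 × 0.3372 × 2.657 = 3.5362767588
For no arbitrage the full-cycle product must be 1, so the missing rate is 1 / 3.5362767588 ≈ 0.2827833.

0.28278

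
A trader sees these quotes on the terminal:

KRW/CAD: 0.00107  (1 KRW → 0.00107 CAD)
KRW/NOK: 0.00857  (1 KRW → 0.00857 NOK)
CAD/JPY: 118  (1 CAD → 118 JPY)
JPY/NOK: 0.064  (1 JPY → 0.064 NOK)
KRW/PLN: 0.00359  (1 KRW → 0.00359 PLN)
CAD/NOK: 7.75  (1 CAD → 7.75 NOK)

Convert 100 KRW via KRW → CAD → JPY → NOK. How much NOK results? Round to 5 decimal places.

100 KRW × 0.00107 = 0.107 CAD
0.107 CAD × 118 = 12.626 JPY
12.626 JPY × 0.064 = 0.808064 NOK

0.80806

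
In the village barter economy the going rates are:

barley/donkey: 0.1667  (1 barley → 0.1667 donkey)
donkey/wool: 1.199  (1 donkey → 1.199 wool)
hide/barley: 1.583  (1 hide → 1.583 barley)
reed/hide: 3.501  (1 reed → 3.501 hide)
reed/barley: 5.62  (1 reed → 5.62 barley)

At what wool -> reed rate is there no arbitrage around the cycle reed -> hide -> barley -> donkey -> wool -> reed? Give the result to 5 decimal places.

Known legs of the cycle: 3.501 × 1.583 × 0.1667 × 1.199 = 1.1077144180839
For no arbitrage the full-cycle product must be 1, so the missing rate is 1 / 1.1077144180839 ≈ 0.9027598.

0.90276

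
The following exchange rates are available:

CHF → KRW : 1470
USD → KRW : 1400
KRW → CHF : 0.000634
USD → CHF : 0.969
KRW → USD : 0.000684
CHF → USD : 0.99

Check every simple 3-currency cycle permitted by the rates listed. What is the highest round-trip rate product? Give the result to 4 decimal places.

USD→CHF→KRW→USD: 0.969 × 1470 × 0.000684 = 0.97431
USD→KRW→CHF→USD: 1400 × 0.000634 × 0.99 = 0.87872
Maximum is USD→CHF→KRW→USD at 0.9743; no arbitrage — every cycle loses value.

0.9743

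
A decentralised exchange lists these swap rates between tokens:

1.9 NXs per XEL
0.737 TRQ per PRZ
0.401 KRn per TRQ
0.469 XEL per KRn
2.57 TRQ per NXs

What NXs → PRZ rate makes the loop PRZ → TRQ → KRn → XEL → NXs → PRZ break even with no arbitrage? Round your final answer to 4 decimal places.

3.7972

Known legs of the cycle: 0.737 × 0.401 × 0.469 × 1.9 = 0.2633530207
For no arbitrage the full-cycle product must be 1, so the missing rate is 1 / 0.2633530207 ≈ 3.797184.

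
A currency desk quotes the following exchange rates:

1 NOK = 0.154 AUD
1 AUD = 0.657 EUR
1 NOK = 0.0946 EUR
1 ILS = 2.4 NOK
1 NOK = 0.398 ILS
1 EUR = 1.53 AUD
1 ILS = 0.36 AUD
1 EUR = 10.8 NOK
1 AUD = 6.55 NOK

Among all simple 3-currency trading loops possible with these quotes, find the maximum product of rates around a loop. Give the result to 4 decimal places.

EUR→NOK→AUD→EUR: 10.8 × 0.154 × 0.657 = 1.09272
EUR→AUD→NOK→EUR: 1.53 × 6.55 × 0.0946 = 0.94803
NOK→ILS→AUD→NOK: 0.398 × 0.36 × 6.55 = 0.93848
Maximum is EUR→NOK→AUD→EUR at 1.0927; arbitrage exists.

1.0927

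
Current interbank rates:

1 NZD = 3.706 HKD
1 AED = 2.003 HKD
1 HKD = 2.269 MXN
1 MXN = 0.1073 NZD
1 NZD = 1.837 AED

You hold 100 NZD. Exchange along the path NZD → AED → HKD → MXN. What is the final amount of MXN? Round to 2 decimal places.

100 NZD × 1.837 = 183.7 AED
183.7 AED × 2.003 = 367.9511 HKD
367.9511 HKD × 2.269 = 834.8810459 MXN

834.88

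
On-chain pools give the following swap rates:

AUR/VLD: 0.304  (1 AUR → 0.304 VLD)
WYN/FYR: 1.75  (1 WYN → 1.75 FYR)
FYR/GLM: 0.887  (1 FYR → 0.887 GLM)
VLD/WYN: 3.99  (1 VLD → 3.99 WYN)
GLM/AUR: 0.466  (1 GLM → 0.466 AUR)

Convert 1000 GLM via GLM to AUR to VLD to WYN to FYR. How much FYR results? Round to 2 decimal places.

989.17

1000 GLM × 0.466 = 466 AUR
466 AUR × 0.304 = 141.664 VLD
141.664 VLD × 3.99 = 565.23936 WYN
565.23936 WYN × 1.75 = 989.16888 FYR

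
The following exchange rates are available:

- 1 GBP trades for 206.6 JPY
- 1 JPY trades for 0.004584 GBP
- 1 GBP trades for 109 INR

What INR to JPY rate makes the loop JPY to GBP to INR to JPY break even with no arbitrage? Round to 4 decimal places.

Known legs of the cycle: 0.004584 × 109 = 0.499656
For no arbitrage the full-cycle product must be 1, so the missing rate is 1 / 0.499656 ≈ 2.001377.

2.0014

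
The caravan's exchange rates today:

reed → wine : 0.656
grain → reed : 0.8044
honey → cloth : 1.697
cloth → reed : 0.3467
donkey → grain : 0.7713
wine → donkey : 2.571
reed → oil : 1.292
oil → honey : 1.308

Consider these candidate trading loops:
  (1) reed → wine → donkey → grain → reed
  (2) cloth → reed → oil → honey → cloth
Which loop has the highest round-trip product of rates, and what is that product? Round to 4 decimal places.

(1) 0.656 × 2.571 × 0.7713 × 0.8044 = 1.04641
(2) 0.3467 × 1.292 × 1.308 × 1.697 = 0.99427
Highest is cycle (1) at 1.0464 (>1, arbitrage).

1.0464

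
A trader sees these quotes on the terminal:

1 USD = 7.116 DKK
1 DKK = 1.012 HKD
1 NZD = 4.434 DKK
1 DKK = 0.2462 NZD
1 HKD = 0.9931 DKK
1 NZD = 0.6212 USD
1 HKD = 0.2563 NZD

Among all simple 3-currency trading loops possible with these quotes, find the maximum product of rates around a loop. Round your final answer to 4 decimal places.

1.1501

HKD→NZD→DKK→HKD: 0.2563 × 4.434 × 1.012 = 1.15007
USD→DKK→NZD→USD: 7.116 × 0.2462 × 0.6212 = 1.08832
Maximum is HKD→NZD→DKK→HKD at 1.1501; arbitrage exists.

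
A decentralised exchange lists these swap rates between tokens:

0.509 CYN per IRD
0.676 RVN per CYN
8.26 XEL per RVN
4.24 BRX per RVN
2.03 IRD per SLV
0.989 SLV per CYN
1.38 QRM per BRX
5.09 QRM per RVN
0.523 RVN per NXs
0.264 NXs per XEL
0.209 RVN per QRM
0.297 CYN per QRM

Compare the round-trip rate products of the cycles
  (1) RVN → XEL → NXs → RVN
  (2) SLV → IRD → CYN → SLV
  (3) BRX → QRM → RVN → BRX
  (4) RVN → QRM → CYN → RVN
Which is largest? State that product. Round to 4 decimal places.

1.2229

(1) 8.26 × 0.264 × 0.523 = 1.14047
(2) 2.03 × 0.509 × 0.989 = 1.02190
(3) 1.38 × 0.209 × 4.24 = 1.22290
(4) 5.09 × 0.297 × 0.676 = 1.02193
Highest is cycle (3) at 1.2229 (>1, arbitrage).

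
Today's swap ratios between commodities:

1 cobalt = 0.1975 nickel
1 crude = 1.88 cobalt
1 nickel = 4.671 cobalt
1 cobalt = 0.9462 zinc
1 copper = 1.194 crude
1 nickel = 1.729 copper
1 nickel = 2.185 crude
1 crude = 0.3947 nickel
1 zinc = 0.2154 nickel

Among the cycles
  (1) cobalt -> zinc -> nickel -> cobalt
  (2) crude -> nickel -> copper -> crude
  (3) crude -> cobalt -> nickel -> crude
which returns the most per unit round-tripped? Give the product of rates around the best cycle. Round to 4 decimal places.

0.9520

(1) 0.9462 × 0.2154 × 4.671 = 0.95200
(2) 0.3947 × 1.729 × 1.194 = 0.81483
(3) 1.88 × 0.1975 × 2.185 = 0.81129
Highest is cycle (1) at 0.9520 (≤1, no arbitrage).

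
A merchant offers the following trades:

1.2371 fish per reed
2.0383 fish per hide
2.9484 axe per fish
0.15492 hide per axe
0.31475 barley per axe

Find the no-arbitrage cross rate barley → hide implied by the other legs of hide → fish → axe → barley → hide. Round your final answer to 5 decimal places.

0.52866

Known legs of the cycle: 2.0383 × 2.9484 × 0.31475 = 1.89156054087
For no arbitrage the full-cycle product must be 1, so the missing rate is 1 / 1.89156054087 ≈ 0.5286640.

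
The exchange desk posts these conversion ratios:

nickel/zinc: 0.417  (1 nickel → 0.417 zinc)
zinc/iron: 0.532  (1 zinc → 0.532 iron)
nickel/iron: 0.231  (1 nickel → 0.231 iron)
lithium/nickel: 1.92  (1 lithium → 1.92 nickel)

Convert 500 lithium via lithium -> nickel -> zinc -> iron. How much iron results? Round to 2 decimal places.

500 lithium × 1.92 = 960 nickel
960 nickel × 0.417 = 400.32 zinc
400.32 zinc × 0.532 = 212.97024 iron

212.97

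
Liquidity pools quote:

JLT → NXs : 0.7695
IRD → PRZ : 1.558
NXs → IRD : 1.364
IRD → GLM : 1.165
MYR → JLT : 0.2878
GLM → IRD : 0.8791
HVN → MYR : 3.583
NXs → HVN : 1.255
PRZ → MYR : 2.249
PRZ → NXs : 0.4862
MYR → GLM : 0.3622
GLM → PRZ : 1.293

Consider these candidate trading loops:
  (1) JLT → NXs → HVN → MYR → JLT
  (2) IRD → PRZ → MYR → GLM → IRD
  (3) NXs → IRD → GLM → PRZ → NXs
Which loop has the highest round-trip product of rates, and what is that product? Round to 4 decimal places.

(1) 0.7695 × 1.255 × 3.583 × 0.2878 = 0.99584
(2) 1.558 × 2.249 × 0.3622 × 0.8791 = 1.11569
(3) 1.364 × 1.165 × 1.293 × 0.4862 = 0.99897
Highest is cycle (2) at 1.1157 (>1, arbitrage).

1.1157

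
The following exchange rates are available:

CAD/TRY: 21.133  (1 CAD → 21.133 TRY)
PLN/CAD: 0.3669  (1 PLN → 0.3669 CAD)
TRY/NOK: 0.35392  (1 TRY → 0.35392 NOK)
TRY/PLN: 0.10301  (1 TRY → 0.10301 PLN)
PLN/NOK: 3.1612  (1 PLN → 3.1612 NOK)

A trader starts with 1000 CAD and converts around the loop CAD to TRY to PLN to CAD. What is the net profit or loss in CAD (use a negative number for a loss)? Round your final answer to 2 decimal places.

1000 CAD × 21.133 = 21133 TRY
21133 TRY × 0.10301 = 2176.91033 PLN
2176.91033 PLN × 0.3669 = 798.708400077 CAD
Net change: 798.708400077 − 1000 = -201.291599923 CAD

-201.29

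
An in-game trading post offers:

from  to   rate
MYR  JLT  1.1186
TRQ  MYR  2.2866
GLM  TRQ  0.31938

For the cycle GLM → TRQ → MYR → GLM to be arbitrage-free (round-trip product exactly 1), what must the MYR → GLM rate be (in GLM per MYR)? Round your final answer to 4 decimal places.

Known legs of the cycle: 0.31938 × 2.2866 = 0.730294308
For no arbitrage the full-cycle product must be 1, so the missing rate is 1 / 0.730294308 ≈ 1.369311.

1.3693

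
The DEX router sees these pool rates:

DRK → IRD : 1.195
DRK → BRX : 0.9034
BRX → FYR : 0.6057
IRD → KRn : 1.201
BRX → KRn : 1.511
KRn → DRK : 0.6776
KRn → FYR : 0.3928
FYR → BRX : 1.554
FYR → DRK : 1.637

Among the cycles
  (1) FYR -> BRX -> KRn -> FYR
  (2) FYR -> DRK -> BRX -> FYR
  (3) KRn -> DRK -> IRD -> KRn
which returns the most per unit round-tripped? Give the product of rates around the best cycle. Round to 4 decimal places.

(1) 1.554 × 1.511 × 0.3928 = 0.92233
(2) 1.637 × 0.9034 × 0.6057 = 0.89575
(3) 0.6776 × 1.195 × 1.201 = 0.97249
Highest is cycle (3) at 0.9725 (≤1, no arbitrage).

0.9725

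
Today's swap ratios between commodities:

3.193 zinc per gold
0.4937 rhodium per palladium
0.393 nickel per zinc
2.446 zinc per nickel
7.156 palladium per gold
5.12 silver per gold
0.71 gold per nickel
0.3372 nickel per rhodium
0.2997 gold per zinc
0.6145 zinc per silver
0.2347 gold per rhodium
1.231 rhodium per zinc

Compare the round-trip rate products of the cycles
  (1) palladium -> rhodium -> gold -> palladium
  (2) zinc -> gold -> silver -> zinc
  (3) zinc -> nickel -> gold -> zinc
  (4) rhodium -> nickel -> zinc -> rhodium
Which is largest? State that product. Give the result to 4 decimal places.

1.0153

(1) 0.4937 × 0.2347 × 7.156 = 0.82918
(2) 0.2997 × 5.12 × 0.6145 = 0.94293
(3) 0.393 × 0.71 × 3.193 = 0.89094
(4) 0.3372 × 2.446 × 1.231 = 1.01532
Highest is cycle (4) at 1.0153 (>1, arbitrage).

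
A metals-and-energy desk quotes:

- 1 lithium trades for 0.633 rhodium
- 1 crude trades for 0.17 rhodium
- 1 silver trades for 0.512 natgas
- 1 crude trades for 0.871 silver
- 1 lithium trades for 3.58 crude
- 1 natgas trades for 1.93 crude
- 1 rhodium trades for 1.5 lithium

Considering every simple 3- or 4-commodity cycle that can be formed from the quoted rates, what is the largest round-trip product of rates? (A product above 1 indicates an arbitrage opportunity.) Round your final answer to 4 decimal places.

0.9129

crude→rhodium→lithium→crude: 0.17 × 1.5 × 3.58 = 0.91290
natgas→crude→silver→natgas: 1.93 × 0.871 × 0.512 = 0.86069
Maximum is crude→rhodium→lithium→crude at 0.9129; no arbitrage — every cycle loses value.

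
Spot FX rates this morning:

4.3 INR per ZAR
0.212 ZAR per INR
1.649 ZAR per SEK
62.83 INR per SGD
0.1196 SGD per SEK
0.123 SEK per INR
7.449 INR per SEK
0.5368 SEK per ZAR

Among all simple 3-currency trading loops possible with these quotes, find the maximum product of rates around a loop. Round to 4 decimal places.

SEK→SGD→INR→SEK: 0.1196 × 62.83 × 0.123 = 0.92428
SEK→ZAR→INR→SEK: 1.649 × 4.3 × 0.123 = 0.87216
SEK→INR→ZAR→SEK: 7.449 × 0.212 × 0.5368 = 0.84771
Maximum is SEK→SGD→INR→SEK at 0.9243; no arbitrage — every cycle loses value.

0.9243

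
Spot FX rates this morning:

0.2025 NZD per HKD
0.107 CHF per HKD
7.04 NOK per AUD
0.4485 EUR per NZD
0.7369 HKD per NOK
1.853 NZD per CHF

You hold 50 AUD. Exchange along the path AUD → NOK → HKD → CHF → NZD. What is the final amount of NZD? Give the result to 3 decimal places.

50 AUD × 7.04 = 352 NOK
352 NOK × 0.7369 = 259.3888 HKD
259.3888 HKD × 0.107 = 27.7546016 CHF
27.7546016 CHF × 1.853 = 51.4292767648 NZD

51.429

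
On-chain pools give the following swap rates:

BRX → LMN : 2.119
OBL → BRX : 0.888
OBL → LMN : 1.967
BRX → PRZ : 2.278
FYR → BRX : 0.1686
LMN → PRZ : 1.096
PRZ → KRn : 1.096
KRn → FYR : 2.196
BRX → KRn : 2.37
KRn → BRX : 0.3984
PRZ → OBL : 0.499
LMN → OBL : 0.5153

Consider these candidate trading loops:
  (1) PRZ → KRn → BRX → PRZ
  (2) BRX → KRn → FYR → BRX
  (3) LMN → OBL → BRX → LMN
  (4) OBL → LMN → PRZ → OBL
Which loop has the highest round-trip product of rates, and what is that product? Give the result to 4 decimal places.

1.0758

(1) 1.096 × 0.3984 × 2.278 = 0.99468
(2) 2.37 × 2.196 × 0.1686 = 0.87748
(3) 0.5153 × 0.888 × 2.119 = 0.96963
(4) 1.967 × 1.096 × 0.499 = 1.07576
Highest is cycle (4) at 1.0758 (>1, arbitrage).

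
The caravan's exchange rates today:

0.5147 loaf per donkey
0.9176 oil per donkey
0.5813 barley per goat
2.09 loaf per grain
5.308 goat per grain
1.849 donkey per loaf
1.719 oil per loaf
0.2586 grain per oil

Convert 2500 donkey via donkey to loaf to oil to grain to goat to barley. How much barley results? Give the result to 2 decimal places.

1764.94

2500 donkey × 0.5147 = 1286.75 loaf
1286.75 loaf × 1.719 = 2211.92325 oil
2211.92325 oil × 0.2586 = 572.00335245 grain
572.00335245 grain × 5.308 = 3036.1937948046 goat
3036.1937948046 goat × 0.5813 = 1764.93945291991398 barley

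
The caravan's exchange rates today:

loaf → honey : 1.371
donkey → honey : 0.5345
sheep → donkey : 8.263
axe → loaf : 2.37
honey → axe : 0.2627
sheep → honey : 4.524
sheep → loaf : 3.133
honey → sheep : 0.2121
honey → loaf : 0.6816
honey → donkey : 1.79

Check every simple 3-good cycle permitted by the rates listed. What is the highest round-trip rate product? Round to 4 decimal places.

donkey→honey→sheep→donkey: 0.5345 × 0.2121 × 8.263 = 0.93676
loaf→honey→sheep→loaf: 1.371 × 0.2121 × 3.133 = 0.91104
loaf→honey→axe→loaf: 1.371 × 0.2627 × 2.37 = 0.85358
Maximum is donkey→honey→sheep→donkey at 0.9368; no arbitrage — every cycle loses value.

0.9368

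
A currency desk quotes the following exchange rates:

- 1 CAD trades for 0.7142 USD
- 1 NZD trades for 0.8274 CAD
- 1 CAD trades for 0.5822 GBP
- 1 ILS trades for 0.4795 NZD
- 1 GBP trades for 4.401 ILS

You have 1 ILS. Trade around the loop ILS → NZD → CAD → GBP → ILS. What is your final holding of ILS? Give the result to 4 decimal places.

1 ILS × 0.4795 = 0.4795 NZD
0.4795 NZD × 0.8274 = 0.3967383 CAD
0.3967383 CAD × 0.5822 = 0.23098103826 GBP
0.23098103826 GBP × 4.401 = 1.01654754938226 ILS

1.0165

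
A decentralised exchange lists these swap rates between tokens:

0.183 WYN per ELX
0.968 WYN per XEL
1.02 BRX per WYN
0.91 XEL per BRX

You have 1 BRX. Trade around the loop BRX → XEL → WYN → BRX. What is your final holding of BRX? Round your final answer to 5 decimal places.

0.89850

1 BRX × 0.91 = 0.91 XEL
0.91 XEL × 0.968 = 0.88088 WYN
0.88088 WYN × 1.02 = 0.8984976 BRX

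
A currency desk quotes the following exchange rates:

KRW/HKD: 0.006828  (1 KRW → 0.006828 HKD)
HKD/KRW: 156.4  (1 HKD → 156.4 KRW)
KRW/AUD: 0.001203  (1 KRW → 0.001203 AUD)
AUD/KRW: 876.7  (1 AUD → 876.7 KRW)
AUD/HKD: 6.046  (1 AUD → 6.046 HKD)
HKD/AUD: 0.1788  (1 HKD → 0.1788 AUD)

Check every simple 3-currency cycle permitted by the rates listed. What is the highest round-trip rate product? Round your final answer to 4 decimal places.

1.1376

AUD→HKD→KRW→AUD: 6.046 × 156.4 × 0.001203 = 1.13755
AUD→KRW→HKD→AUD: 876.7 × 0.006828 × 0.1788 = 1.07032
Maximum is AUD→HKD→KRW→AUD at 1.1376; arbitrage exists.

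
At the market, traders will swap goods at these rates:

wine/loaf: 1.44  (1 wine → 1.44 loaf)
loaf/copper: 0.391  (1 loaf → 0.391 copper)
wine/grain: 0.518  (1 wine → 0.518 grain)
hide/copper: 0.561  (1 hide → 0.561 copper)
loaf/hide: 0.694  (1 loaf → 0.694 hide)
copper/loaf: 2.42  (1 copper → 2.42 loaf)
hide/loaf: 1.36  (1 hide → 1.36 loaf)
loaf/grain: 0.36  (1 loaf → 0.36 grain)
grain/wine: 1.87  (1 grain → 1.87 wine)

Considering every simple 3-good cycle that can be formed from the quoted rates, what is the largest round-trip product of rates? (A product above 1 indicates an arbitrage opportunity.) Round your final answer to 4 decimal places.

wine→loaf→grain→wine: 1.44 × 0.36 × 1.87 = 0.96941
loaf→hide→copper→loaf: 0.694 × 0.561 × 2.42 = 0.94219
Maximum is wine→loaf→grain→wine at 0.9694; no arbitrage — every cycle loses value.

0.9694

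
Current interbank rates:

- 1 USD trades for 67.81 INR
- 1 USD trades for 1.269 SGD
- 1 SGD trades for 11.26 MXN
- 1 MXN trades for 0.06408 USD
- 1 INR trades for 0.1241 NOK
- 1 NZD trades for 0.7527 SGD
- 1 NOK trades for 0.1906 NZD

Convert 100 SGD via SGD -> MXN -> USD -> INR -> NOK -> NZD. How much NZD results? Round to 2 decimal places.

115.73

100 SGD × 11.26 = 1126 MXN
1126 MXN × 0.06408 = 72.15408 USD
72.15408 USD × 67.81 = 4892.7681648 INR
4892.7681648 INR × 0.1241 = 607.19252925168 NOK
607.19252925168 NOK × 0.1906 = 115.730896075370208 NZD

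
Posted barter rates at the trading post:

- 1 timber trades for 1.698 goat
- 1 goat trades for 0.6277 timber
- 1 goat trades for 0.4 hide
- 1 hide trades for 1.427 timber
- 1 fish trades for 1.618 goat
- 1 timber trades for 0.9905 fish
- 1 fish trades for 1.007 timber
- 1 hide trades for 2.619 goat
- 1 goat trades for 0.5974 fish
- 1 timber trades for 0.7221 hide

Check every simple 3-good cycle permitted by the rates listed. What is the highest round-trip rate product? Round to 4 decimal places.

hide→goat→timber→hide: 2.619 × 0.6277 × 0.7221 = 1.18709
goat→fish→timber→goat: 0.5974 × 1.007 × 1.698 = 1.02149
goat→timber→fish→goat: 0.6277 × 0.9905 × 1.618 = 1.00597
hide→timber→goat→hide: 1.427 × 1.698 × 0.4 = 0.96922
Maximum is hide→goat→timber→hide at 1.1871; arbitrage exists.

1.1871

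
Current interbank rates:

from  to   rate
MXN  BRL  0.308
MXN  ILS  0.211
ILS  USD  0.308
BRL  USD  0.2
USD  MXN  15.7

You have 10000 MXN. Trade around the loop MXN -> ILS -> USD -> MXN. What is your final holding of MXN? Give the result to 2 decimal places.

10203.12

10000 MXN × 0.211 = 2110 ILS
2110 ILS × 0.308 = 649.88 USD
649.88 USD × 15.7 = 10203.116 MXN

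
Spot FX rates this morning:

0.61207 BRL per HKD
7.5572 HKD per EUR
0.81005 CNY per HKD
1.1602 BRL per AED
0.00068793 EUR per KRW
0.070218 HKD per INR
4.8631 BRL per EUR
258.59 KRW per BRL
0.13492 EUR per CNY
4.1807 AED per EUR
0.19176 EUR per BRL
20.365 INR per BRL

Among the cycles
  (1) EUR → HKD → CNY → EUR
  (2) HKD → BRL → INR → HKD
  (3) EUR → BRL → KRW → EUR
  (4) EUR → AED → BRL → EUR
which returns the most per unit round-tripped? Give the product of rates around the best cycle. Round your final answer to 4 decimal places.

0.9301

(1) 7.5572 × 0.81005 × 0.13492 = 0.82594
(2) 0.61207 × 20.365 × 0.070218 = 0.87525
(3) 4.8631 × 258.59 × 0.00068793 = 0.86511
(4) 4.1807 × 1.1602 × 0.19176 = 0.93012
Highest is cycle (4) at 0.9301 (≤1, no arbitrage).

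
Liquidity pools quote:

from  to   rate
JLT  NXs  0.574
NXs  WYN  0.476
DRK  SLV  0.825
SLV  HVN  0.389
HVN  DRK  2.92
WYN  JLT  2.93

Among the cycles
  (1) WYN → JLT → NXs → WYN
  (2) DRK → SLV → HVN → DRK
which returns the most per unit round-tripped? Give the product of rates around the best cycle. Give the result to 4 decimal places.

(1) 2.93 × 0.574 × 0.476 = 0.80055
(2) 0.825 × 0.389 × 2.92 = 0.93710
Highest is cycle (2) at 0.9371 (≤1, no arbitrage).

0.9371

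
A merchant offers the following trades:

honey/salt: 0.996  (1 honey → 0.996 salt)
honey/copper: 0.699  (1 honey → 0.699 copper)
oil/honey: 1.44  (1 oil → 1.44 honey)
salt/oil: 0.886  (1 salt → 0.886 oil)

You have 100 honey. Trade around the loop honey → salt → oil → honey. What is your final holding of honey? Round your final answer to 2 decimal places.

127.07

100 honey × 0.996 = 99.6 salt
99.6 salt × 0.886 = 88.2456 oil
88.2456 oil × 1.44 = 127.073664 honey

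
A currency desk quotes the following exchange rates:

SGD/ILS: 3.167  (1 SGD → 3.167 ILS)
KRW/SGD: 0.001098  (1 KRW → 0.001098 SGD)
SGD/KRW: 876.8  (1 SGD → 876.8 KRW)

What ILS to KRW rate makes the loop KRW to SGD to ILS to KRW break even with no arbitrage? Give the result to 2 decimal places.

Known legs of the cycle: 0.001098 × 3.167 = 0.003477366
For no arbitrage the full-cycle product must be 1, so the missing rate is 1 / 0.003477366 ≈ 287.5740.

287.57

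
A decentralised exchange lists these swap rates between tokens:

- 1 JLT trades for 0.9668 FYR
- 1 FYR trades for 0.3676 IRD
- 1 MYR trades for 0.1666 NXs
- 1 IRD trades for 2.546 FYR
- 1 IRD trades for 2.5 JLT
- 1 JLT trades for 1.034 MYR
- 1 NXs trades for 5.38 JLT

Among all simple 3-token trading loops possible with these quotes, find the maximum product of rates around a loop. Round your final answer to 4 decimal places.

0.9268

JLT→MYR→NXs→JLT: 1.034 × 0.1666 × 5.38 = 0.92678
FYR→IRD→JLT→FYR: 0.3676 × 2.5 × 0.9668 = 0.88849
Maximum is JLT→MYR→NXs→JLT at 0.9268; no arbitrage — every cycle loses value.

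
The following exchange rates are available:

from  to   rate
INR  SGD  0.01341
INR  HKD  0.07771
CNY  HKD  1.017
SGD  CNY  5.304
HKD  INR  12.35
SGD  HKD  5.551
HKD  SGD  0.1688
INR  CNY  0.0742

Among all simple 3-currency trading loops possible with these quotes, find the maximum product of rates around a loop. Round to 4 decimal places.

0.9319

CNY→HKD→INR→CNY: 1.017 × 12.35 × 0.0742 = 0.93195
SGD→HKD→INR→SGD: 5.551 × 12.35 × 0.01341 = 0.91932
SGD→CNY→HKD→SGD: 5.304 × 1.017 × 0.1688 = 0.91054
Maximum is CNY→HKD→INR→CNY at 0.9319; no arbitrage — every cycle loses value.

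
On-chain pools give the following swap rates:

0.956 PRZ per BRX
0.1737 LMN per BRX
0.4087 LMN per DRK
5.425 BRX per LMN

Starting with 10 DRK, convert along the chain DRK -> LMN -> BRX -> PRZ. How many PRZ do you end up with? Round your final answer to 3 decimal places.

21.196

10 DRK × 0.4087 = 4.087 LMN
4.087 LMN × 5.425 = 22.171975 BRX
22.171975 BRX × 0.956 = 21.1964081 PRZ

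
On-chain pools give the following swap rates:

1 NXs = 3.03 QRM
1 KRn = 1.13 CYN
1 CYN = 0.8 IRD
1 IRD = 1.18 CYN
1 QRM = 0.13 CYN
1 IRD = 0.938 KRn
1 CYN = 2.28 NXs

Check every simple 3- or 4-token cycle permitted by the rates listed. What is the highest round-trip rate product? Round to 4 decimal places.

QRM→CYN→NXs→QRM: 0.13 × 2.28 × 3.03 = 0.89809
KRn→CYN→IRD→KRn: 1.13 × 0.8 × 0.938 = 0.84795
Maximum is QRM→CYN→NXs→QRM at 0.8981; no arbitrage — every cycle loses value.

0.8981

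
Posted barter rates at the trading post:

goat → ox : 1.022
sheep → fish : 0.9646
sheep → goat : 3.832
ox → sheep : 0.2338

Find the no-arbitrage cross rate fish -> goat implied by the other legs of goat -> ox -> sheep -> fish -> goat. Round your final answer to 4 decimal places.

4.3387

Known legs of the cycle: 1.022 × 0.2338 × 0.9646 = 0.23048499656
For no arbitrage the full-cycle product must be 1, so the missing rate is 1 / 0.23048499656 ≈ 4.338677.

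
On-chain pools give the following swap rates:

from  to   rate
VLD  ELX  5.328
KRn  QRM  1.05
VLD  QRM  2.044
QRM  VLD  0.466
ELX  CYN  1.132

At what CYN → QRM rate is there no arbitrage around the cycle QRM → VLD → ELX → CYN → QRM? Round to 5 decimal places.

Known legs of the cycle: 0.466 × 5.328 × 1.132 = 2.810583936
For no arbitrage the full-cycle product must be 1, so the missing rate is 1 / 2.810583936 ≈ 0.3557979.

0.35580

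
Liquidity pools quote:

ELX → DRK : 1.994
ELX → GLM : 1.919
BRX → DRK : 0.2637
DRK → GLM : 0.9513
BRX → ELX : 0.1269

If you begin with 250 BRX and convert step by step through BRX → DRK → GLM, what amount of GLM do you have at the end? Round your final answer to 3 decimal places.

62.714

250 BRX × 0.2637 = 65.925 DRK
65.925 DRK × 0.9513 = 62.7144525 GLM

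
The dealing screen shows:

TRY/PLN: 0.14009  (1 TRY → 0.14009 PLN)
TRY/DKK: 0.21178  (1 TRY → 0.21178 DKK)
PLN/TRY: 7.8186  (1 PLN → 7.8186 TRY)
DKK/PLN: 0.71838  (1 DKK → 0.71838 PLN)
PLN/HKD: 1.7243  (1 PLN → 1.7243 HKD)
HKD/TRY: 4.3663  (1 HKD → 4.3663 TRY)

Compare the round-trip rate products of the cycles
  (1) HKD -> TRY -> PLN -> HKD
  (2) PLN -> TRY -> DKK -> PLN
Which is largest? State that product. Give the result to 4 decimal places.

1.1895

(1) 4.3663 × 0.14009 × 1.7243 = 1.05471
(2) 7.8186 × 0.21178 × 0.71838 = 1.18951
Highest is cycle (2) at 1.1895 (>1, arbitrage).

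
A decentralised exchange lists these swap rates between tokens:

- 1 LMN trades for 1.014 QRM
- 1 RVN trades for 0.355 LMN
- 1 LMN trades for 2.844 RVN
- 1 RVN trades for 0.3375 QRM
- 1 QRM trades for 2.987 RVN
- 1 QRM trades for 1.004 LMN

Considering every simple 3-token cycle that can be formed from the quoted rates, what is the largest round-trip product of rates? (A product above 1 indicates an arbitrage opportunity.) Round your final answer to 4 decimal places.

1.0752

QRM→RVN→LMN→QRM: 2.987 × 0.355 × 1.014 = 1.07523
QRM→LMN→RVN→QRM: 1.004 × 2.844 × 0.3375 = 0.96369
Maximum is QRM→RVN→LMN→QRM at 1.0752; arbitrage exists.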